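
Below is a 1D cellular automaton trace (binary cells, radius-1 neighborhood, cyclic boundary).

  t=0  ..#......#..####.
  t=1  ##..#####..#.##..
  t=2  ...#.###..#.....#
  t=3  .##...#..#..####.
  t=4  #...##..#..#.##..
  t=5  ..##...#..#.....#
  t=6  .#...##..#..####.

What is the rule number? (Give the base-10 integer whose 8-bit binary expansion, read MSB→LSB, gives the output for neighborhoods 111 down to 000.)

131

  [7] ### => #  t=0,i=13
  [6] ##. => .  t=0,i=15
  [5] #.# => .  t=1,i=12
  [4] #.. => .  t=0,i=3
  [3] .## => .  t=0,i=12
  [2] .#. => .  t=0,i=2
  [1] ..# => #  t=0,i=1
  [0] ... => #  t=0,i=0
  bits 10000011 = 131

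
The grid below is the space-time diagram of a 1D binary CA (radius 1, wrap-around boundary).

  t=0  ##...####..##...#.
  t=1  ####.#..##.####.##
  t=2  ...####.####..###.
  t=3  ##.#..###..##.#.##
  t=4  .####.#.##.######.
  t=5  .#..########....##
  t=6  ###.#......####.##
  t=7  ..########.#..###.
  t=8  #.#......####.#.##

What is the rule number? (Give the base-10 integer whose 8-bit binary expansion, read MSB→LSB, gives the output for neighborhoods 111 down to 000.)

125

  ### -> .   bit 7 = 0  t=0,i=6
  ##. -> #   bit 6 = 1  t=0,i=1
  #.# -> #   bit 5 = 1  t=0,i=17
  #.. -> #   bit 4 = 1  t=0,i=2
  .## -> #   bit 3 = 1  t=0,i=0
  .#. -> #   bit 2 = 1  t=0,i=16
  ..# -> .   bit 1 = 0  t=0,i=4
  ... -> #   bit 0 = 1  t=0,i=3
  bits 01111101 = 125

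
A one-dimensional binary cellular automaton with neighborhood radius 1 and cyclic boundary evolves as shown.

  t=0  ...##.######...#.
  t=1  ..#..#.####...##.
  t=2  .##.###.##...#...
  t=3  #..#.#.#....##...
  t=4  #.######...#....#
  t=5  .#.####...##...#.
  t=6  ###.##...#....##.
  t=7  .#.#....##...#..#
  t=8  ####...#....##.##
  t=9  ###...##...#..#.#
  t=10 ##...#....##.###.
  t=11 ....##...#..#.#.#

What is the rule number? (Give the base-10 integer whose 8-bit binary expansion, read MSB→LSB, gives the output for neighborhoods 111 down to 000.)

  ### -> #   bit 7 = 1  t=0,i=7
  ##. -> .   bit 6 = 0  t=0,i=4
  #.# -> #   bit 5 = 1  t=0,i=5
  #.. -> .   bit 4 = 0  t=0,i=12
  .## -> .   bit 3 = 0  t=0,i=3
  .#. -> #   bit 2 = 1  t=0,i=15
  ..# -> #   bit 1 = 1  t=0,i=2
  ... -> .   bit 0 = 0  t=0,i=0
  bits 10100110 = 166

166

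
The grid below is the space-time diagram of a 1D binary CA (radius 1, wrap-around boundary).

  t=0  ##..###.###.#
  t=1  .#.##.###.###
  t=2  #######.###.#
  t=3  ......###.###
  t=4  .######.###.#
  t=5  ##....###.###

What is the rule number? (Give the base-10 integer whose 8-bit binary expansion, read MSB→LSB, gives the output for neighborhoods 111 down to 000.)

111

  ###|.  b7=0 t=0,i=0
  ##.|#  b6=1 t=0,i=1
  #.#|#  b5=1 t=0,i=7
  #..|.  b4=0 t=0,i=2
  .##|#  b3=1 t=0,i=4
  .#.|#  b2=1 t=1,i=1
  ..#|#  b1=1 t=0,i=3
  ...|#  b0=1 t=3,i=1
  bits 01101111 = 111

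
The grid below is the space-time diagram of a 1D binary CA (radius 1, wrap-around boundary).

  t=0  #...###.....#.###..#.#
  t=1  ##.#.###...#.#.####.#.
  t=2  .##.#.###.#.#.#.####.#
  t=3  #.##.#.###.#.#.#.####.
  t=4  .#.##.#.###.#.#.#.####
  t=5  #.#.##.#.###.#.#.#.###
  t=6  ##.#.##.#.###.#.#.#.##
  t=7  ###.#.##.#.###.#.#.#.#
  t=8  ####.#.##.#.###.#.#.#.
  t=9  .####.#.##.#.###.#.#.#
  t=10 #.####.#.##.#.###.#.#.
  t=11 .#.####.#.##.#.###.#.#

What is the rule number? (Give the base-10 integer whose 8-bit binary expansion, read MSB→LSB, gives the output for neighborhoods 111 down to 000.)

  ### -> #   bit 7 = 1  t=0,i=5
  ##. -> #   bit 6 = 1  t=0,i=0
  #.# -> #   bit 5 = 1  t=0,i=13
  #.. -> #   bit 4 = 1  t=0,i=1
  .## -> .   bit 3 = 0  t=0,i=4
  .#. -> .   bit 2 = 0  t=0,i=12
  ..# -> #   bit 1 = 1  t=0,i=3
  ... -> .   bit 0 = 0  t=0,i=2
  bits 11110010 = 242

242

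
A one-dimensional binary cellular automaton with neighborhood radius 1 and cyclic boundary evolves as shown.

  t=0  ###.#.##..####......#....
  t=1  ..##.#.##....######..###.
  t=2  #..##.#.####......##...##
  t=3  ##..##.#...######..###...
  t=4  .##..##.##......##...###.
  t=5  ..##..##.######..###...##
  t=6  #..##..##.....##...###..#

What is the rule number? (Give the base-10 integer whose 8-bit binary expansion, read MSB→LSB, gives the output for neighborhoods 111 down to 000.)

113

  [7] ### => .  t=0,i=1
  [6] ##. => #  t=0,i=2
  [5] #.# => #  t=0,i=3
  [4] #.. => #  t=0,i=8
  [3] .## => .  t=0,i=0
  [2] .#. => .  t=0,i=4
  [1] ..# => .  t=0,i=9
  [0] ... => #  t=0,i=15
  bits 01110001 = 113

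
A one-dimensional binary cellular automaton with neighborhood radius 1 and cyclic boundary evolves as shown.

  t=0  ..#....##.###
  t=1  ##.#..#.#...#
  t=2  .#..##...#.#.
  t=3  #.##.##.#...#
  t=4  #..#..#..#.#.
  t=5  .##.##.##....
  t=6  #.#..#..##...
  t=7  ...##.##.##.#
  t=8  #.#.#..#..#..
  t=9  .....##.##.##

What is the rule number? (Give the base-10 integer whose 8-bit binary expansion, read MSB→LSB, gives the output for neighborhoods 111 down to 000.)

82

  ###|.  b7=0 t=0,i=11
  ##.|#  b6=1 t=0,i=8
  #.#|.  b5=0 t=0,i=9
  #..|#  b4=1 t=0,i=0
  .##|.  b3=0 t=0,i=7
  .#.|.  b2=0 t=0,i=2
  ..#|#  b1=1 t=0,i=1
  ...|.  b0=0 t=0,i=4
  bits 01010010 = 82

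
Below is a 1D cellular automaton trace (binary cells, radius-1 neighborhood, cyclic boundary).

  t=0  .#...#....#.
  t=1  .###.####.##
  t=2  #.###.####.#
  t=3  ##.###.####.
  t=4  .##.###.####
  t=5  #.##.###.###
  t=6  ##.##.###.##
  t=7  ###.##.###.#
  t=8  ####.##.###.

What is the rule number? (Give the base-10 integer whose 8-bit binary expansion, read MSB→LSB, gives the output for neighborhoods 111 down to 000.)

  nb ###: next=#  (t=1,i=2, bit7=1)
  nb ##.: next=#  (t=1,i=3, bit6=1)
  nb #.#: next=#  (t=1,i=0, bit5=1)
  nb #..: next=#  (t=0,i=2, bit4=1)
  nb .##: next=.  (t=1,i=1, bit3=0)
  nb .#.: next=#  (t=0,i=1, bit2=1)
  nb ..#: next=.  (t=0,i=0, bit1=0)
  nb ...: next=#  (t=0,i=3, bit0=1)
  bits 11110101 = 245

245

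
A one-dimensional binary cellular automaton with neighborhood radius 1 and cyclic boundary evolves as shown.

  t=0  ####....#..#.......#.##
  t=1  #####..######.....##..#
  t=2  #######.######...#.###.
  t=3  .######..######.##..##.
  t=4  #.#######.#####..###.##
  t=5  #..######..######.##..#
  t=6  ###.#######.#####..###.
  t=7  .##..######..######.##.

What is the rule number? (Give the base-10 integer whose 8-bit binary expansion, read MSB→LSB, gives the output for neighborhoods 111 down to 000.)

  ### -> #   bit 7 = 1  t=0,i=0
  ##. -> #   bit 6 = 1  t=0,i=3
  #.# -> .   bit 5 = 0  t=0,i=20
  #.. -> #   bit 4 = 1  t=0,i=4
  .## -> .   bit 3 = 0  t=0,i=21
  .#. -> #   bit 2 = 1  t=0,i=8
  ..# -> #   bit 1 = 1  t=0,i=7
  ... -> .   bit 0 = 0  t=0,i=5
  bits 11010110 = 214

214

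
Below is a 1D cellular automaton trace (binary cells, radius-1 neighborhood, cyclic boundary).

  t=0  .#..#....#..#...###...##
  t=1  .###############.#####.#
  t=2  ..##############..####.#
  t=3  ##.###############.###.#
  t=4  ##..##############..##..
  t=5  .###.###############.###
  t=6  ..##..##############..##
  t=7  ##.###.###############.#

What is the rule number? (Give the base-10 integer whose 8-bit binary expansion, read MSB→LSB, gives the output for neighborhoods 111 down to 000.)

215

  ### -> #   bit 7 = 1  t=0,i=17
  ##. -> #   bit 6 = 1  t=0,i=18
  #.# -> .   bit 5 = 0  t=0,i=0
  #.. -> #   bit 4 = 1  t=0,i=2
  .## -> .   bit 3 = 0  t=0,i=16
  .#. -> #   bit 2 = 1  t=0,i=1
  ..# -> #   bit 1 = 1  t=0,i=3
  ... -> #   bit 0 = 1  t=0,i=6
  bits 11010111 = 215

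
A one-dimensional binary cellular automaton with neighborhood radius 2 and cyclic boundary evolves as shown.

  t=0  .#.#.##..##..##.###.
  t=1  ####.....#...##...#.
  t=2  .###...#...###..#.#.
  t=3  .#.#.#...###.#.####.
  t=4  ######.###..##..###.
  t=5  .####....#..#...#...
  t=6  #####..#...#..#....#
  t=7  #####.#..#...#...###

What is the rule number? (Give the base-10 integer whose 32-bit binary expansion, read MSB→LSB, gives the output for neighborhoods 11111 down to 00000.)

  #####|#  b31=1 t=4,i=2
  ####.|#  b30=1 t=1,i=2
  ###.#|.  b29=0 t=3,i=11
  ###..|#  b28=1 t=0,i=18
  ##.##|.  b27=0 t=0,i=15
  ##.#.|#  b26=1 t=3,i=12
  ##..#|.  b25=0 t=0,i=7
  ##...|.  b24=0 t=1,i=4
  #.###|.  b23=0 t=0,i=16
  #.##.|.  b22=0 t=0,i=5
  #.#.#|#  b21=1 t=0,i=3
  #.#..|#  b20=1 t=2,i=18
  #..##|.  b19=0 t=0,i=8
  #..#.|#  b18=1 t=0,i=0
  #...#|#  b17=1 t=1,i=11
  #....|.  b16=0 t=1,i=5
  .####|#  b15=1 t=1,i=1
  .###.|.  b14=0 t=0,i=17
  .##.#|#  b13=1 t=0,i=14
  .##..|.  b12=0 t=0,i=6
  .#.##|.  b11=0 t=0,i=4
  .#.#.|#  b10=1 t=0,i=2
  .#..#|.  b9=0 t=2,i=19
  .#...|.  b8=0 t=1,i=10
  ..###|#  b7=1 t=2,i=1
  ..##.|#  b6=1 t=0,i=9
  ..#.#|#  b5=1 t=0,i=1
  ..#..|.  b4=0 t=1,i=9
  ...##|#  b3=1 t=1,i=12
  ...#.|.  b2=0 t=1,i=8
  ....#|#  b1=1 t=1,i=7
  .....|.  b0=0 t=1,i=6
  bits 11010100001101101010010011101010 = 3560350954

3560350954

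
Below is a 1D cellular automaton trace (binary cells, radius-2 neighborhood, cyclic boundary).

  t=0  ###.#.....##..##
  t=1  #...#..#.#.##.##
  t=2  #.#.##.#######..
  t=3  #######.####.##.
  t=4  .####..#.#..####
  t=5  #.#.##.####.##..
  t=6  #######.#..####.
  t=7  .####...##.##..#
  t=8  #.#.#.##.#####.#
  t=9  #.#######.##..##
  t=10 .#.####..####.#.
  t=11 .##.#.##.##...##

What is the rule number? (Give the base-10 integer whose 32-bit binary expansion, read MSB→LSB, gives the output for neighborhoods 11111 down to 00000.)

  [31] ##### => #  t=0,i=0
  [30] ####. => .  t=0,i=1
  [29] ###.# => .  t=0,i=2
  [28] ###.. => #  t=1,i=0
  [27] ##.## => #  t=1,i=13
  [26] ##.#. => .  t=0,i=3
  [25] ##..# => #  t=0,i=12
  [24] ##... => .  t=1,i=1
  [23] #.### => .  t=1,i=14
  [22] #.##. => #  t=1,i=11
  [21] #.#.# => #  t=1,i=9
  [20] #.#.. => #  t=0,i=4
  [19] #..## => .  t=0,i=13
  [18] #..#. => .  t=1,i=6
  [17] #...# => #  t=1,i=2
  [16] #.... => .  t=0,i=6
  [15] .#### => #  t=0,i=15
  [14] .###. => .  t=1,i=15
  [13] .##.# => #  t=1,i=12
  [12] .##.. => #  t=0,i=11
  [11] .#.## => #  t=1,i=10
  [10] .#.#. => #  t=1,i=8
  [9] .#..# => #  t=1,i=5
  [8] .#... => .  t=0,i=5
  [7] ..### => #  t=0,i=14
  [6] ..##. => .  t=0,i=10
  [5] ..#.# => #  t=1,i=7
  [4] ..#.. => #  t=1,i=4
  [3] ...## => #  t=0,i=9
  [2] ...#. => .  t=1,i=3
  [1] ....# => .  t=0,i=8
  [0] ..... => #  t=0,i=7
  bits 10011010011100101011111010111001 = 2591211193

2591211193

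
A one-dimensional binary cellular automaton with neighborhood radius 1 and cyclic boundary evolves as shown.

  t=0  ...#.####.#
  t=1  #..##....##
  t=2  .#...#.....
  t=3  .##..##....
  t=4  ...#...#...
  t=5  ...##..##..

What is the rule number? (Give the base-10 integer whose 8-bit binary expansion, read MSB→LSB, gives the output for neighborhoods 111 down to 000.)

52

  ### -> .   bit 7 = 0  t=0,i=6
  ##. -> .   bit 6 = 0  t=0,i=8
  #.# -> #   bit 5 = 1  t=0,i=4
  #.. -> #   bit 4 = 1  t=0,i=0
  .## -> .   bit 3 = 0  t=0,i=5
  .#. -> #   bit 2 = 1  t=0,i=3
  ..# -> .   bit 1 = 0  t=0,i=2
  ... -> .   bit 0 = 0  t=0,i=1
  bits 00110100 = 52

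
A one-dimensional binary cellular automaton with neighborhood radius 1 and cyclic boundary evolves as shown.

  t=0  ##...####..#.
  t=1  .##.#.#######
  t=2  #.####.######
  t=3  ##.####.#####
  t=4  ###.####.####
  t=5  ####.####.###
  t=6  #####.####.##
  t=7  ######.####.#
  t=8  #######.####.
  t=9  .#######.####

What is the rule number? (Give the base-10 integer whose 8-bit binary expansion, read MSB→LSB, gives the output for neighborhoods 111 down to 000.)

  ###|#  b7=1 t=0,i=6
  ##.|#  b6=1 t=0,i=1
  #.#|#  b5=1 t=0,i=12
  #..|#  b4=1 t=0,i=2
  .##|.  b3=0 t=0,i=0
  .#.|#  b2=1 t=0,i=11
  ..#|#  b1=1 t=0,i=4
  ...|.  b0=0 t=0,i=3
  bits 11110110 = 246

246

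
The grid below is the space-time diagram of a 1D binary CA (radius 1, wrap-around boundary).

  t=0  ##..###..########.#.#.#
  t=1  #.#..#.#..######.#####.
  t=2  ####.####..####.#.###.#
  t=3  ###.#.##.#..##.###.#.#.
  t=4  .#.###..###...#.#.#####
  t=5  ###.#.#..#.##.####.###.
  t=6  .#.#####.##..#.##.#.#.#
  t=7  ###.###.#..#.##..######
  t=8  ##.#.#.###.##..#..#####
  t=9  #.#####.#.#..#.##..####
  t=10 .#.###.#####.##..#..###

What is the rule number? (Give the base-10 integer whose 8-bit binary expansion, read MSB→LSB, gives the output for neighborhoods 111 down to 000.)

  ###|#  b7=1 t=0,i=0
  ##.|.  b6=0 t=0,i=1
  #.#|#  b5=1 t=0,i=17
  #..|#  b4=1 t=0,i=2
  .##|.  b3=0 t=0,i=4
  .#.|#  b2=1 t=0,i=18
  ..#|.  b1=0 t=0,i=3
  ...|#  b0=1 t=4,i=12
  bits 10110101 = 181

181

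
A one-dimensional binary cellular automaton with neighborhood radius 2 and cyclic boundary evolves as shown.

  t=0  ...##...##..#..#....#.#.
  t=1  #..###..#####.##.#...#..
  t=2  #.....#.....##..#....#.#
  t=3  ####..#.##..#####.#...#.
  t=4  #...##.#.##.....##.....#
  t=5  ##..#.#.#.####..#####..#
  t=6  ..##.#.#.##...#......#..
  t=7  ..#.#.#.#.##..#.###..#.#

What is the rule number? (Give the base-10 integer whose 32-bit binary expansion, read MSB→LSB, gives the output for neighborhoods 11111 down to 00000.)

797252689

  #####|.  b31=0 t=1,i=10
  ####.|.  b30=0 t=1,i=11
  ###.#|#  b29=1 t=1,i=12
  ###..|.  b28=0 t=1,i=5
  ##.##|#  b27=1 t=1,i=13
  ##.#.|#  b26=1 t=1,i=16
  ##..#|#  b25=1 t=0,i=10
  ##...|#  b24=1 t=0,i=5
  #.###|#  b23=1 t=3,i=0
  #.##.|.  b22=0 t=1,i=14
  #.#.#|.  b21=0 t=4,i=7
  #.#..|.  b20=0 t=0,i=22
  #..##|.  b19=0 t=1,i=2
  #..#.|#  b18=1 t=0,i=11
  #...#|.  b17=0 t=0,i=6
  #....|#  b16=1 t=0,i=0
  .####|.  b15=0 t=1,i=9
  .###.|.  b14=0 t=1,i=4
  .##.#|.  b13=0 t=1,i=15
  .##..|#  b12=1 t=0,i=4
  .#.##|#  b11=1 t=2,i=22
  .#.#.|#  b10=1 t=0,i=21
  .#..#|.  b9=0 t=0,i=13
  .#...|.  b8=0 t=0,i=16
  ..###|.  b7=0 t=1,i=3
  ..##.|#  b6=1 t=0,i=3
  ..#.#|.  b5=0 t=0,i=20
  ..#..|#  b4=1 t=0,i=12
  ...##|.  b3=0 t=0,i=2
  ...#.|.  b2=0 t=0,i=19
  ....#|.  b1=0 t=0,i=1
  .....|#  b0=1 t=2,i=3
  bits 00101111100001010001110001010001 = 797252689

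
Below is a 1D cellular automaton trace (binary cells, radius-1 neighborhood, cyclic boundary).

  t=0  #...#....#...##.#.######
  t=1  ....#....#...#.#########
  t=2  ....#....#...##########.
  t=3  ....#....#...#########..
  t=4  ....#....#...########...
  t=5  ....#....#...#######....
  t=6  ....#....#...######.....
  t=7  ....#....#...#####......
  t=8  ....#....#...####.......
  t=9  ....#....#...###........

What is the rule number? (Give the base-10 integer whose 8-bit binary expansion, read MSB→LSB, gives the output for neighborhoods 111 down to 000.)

172

  ###|#  b7=1 t=0,i=19
  ##.|.  b6=0 t=0,i=0
  #.#|#  b5=1 t=0,i=15
  #..|.  b4=0 t=0,i=1
  .##|#  b3=1 t=0,i=13
  .#.|#  b2=1 t=0,i=4
  ..#|.  b1=0 t=0,i=3
  ...|.  b0=0 t=0,i=2
  bits 10101100 = 172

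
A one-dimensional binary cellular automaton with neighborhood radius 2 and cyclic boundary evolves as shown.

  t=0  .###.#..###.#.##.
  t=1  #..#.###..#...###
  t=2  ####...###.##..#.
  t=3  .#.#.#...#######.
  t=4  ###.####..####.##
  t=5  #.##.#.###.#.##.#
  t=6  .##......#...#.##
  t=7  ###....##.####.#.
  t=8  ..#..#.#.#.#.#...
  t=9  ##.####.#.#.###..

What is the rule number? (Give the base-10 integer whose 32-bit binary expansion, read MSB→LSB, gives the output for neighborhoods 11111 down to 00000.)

  ##### -> #   bit 31 = 1  t=3,i=11
  ####. -> .   bit 30 = 0  t=1,i=16
  ###.# -> #   bit 29 = 1  t=0,i=3
  ###.. -> #   bit 28 = 1  t=1,i=0
  ##.## -> #   bit 27 = 1  t=2,i=10
  ##.#. -> .   bit 26 = 0  t=0,i=4
  ##..# -> #   bit 25 = 1  t=0,i=16
  ##... -> .   bit 24 = 0  t=2,i=4
  #.### -> .   bit 23 = 0  t=1,i=5
  #.##. -> #   bit 22 = 1  t=0,i=14
  #.#.# -> .   bit 21 = 0  t=0,i=12
  #.#.. -> #   bit 20 = 1  t=0,i=5
  #..## -> #   bit 19 = 1  t=0,i=0
  #..#. -> #   bit 18 = 1  t=1,i=2
  #...# -> #   bit 17 = 1  t=1,i=12
  #.... -> .   bit 16 = 0  t=6,i=4
  .#### -> #   bit 15 = 1  t=1,i=15
  .###. -> .   bit 14 = 0  t=0,i=2
  .##.# -> .   bit 13 = 0  t=5,i=0
  .##.. -> #   bit 12 = 1  t=0,i=15
  .#.## -> .   bit 11 = 0  t=0,i=13
  .#.#. -> #   bit 10 = 1  t=3,i=2
  .#..# -> #   bit 9 = 1  t=0,i=6
  .#... -> #   bit 8 = 1  t=1,i=11
  ..### -> .   bit 7 = 0  t=0,i=1
  ..##. -> #   bit 6 = 1  t=7,i=7
  ..#.# -> #   bit 5 = 1  t=1,i=3
  ..#.. -> .   bit 4 = 0  t=1,i=10
  ...## -> .   bit 3 = 0  t=1,i=13
  ...#. -> #   bit 2 = 1  t=6,i=8
  ....# -> #   bit 1 = 1  t=6,i=7
  ..... -> .   bit 0 = 0  t=6,i=5
  bits 10111010010111101001011101100110 = 3126761318

3126761318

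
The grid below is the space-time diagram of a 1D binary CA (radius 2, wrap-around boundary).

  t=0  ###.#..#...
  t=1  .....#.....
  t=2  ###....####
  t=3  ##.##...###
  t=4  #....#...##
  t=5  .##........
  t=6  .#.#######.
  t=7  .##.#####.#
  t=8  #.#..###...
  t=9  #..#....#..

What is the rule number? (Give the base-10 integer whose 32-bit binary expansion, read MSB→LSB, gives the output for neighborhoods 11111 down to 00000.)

3271666273

  ##### -> #   bit 31 = 1  t=2,i=0
  ####. -> #   bit 30 = 1  t=2,i=1
  ###.# -> .   bit 29 = 0  t=0,i=2
  ###.. -> .   bit 28 = 0  t=2,i=2
  ##.## -> .   bit 27 = 0  t=3,i=2
  ##.#. -> .   bit 26 = 0  t=0,i=3
  ##..# -> #   bit 25 = 1  t=6,i=10
  ##... -> #   bit 24 = 1  t=2,i=3
  #.### -> .   bit 23 = 0  t=6,i=3
  #.##. -> .   bit 22 = 0  t=3,i=3
  #.#.# -> .   bit 21 = 0  t=7,i=10
  #.#.. -> .   bit 20 = 0  t=0,i=4
  #..## -> .   bit 19 = 0  t=8,i=4
  #..#. -> .   bit 18 = 0  t=0,i=6
  #...# -> .   bit 17 = 0  t=0,i=9
  #.... -> #   bit 16 = 1  t=1,i=7
  .#### -> #   bit 15 = 1  t=2,i=8
  .###. -> .   bit 14 = 0  t=0,i=1
  .##.# -> #   bit 13 = 1  t=7,i=2
  .##.. -> .   bit 12 = 0  t=3,i=4
  .#.## -> #   bit 11 = 1  t=6,i=2
  .#.#. -> .   bit 10 = 0  t=8,i=1
  .#..# -> #   bit 9 = 1  t=0,i=5
  .#... -> .   bit 8 = 0  t=0,i=8
  ..### -> .   bit 7 = 0  t=0,i=0
  ..##. -> #   bit 6 = 1  t=5,i=1
  ..#.# -> #   bit 5 = 1  t=6,i=1
  ..#.. -> .   bit 4 = 0  t=0,i=7
  ...## -> .   bit 3 = 0  t=0,i=10
  ...#. -> .   bit 2 = 0  t=1,i=4
  ....# -> .   bit 1 = 0  t=1,i=3
  ..... -> #   bit 0 = 1  t=1,i=0
  bits 11000011000000011010101001100001 = 3271666273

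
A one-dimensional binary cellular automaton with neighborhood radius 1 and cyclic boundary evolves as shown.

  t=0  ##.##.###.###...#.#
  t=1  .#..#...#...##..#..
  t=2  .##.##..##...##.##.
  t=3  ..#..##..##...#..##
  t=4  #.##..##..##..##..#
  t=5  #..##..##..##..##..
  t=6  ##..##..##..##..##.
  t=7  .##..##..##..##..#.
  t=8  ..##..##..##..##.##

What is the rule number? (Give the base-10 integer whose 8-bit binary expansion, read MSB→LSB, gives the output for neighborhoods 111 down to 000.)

  ### -> .   bit 7 = 0  t=0,i=0
  ##. -> #   bit 6 = 1  t=0,i=1
  #.# -> .   bit 5 = 0  t=0,i=2
  #.. -> #   bit 4 = 1  t=0,i=13
  .## -> .   bit 3 = 0  t=0,i=3
  .#. -> #   bit 2 = 1  t=0,i=16
  ..# -> .   bit 1 = 0  t=0,i=15
  ... -> .   bit 0 = 0  t=0,i=14
  bits 01010100 = 84

84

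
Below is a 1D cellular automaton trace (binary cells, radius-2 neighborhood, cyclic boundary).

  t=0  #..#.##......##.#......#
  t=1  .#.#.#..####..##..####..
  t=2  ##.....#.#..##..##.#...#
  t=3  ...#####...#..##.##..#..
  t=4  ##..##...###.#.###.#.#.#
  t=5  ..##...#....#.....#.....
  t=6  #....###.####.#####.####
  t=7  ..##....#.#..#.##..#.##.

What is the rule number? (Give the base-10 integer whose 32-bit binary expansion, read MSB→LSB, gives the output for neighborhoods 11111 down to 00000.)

  [31] ##### => #  t=3,i=5
  [30] ####. => .  t=1,i=10
  [29] ###.# => .  t=4,i=11
  [28] ###.. => .  t=1,i=11
  [27] ##.## => #  t=3,i=16
  [26] ##.#. => #  t=0,i=15
  [25] ##..# => #  t=0,i=1
  [24] ##... => .  t=0,i=7
  [23] #.### => .  t=4,i=15
  [22] #.##. => #  t=0,i=5
  [21] #.#.# => .  t=1,i=3
  [20] #.#.. => .  t=0,i=16
  [19] #..## => #  t=1,i=7
  [18] #..#. => .  t=0,i=2
  [17] #...# => #  t=1,i=23
  [16] #.... => #  t=0,i=8
  [15] .#### => #  t=1,i=9
  [14] .###. => .  t=2,i=0
  [13] .##.# => #  t=0,i=14
  [12] .##.. => .  t=0,i=0
  [11] .#.## => .  t=0,i=4
  [10] .#.#. => .  t=1,i=2
  [9] .#..# => .  t=1,i=6
  [8] .#... => .  t=0,i=17
  [7] ..### => .  t=1,i=8
  [6] ..##. => .  t=0,i=13
  [5] ..#.# => #  t=0,i=3
  [4] ..#.. => #  t=3,i=11
  [3] ...## => .  t=0,i=12
  [2] ...#. => #  t=1,i=0
  [1] ....# => #  t=0,i=11
  [0] ..... => #  t=0,i=9
  bits 10001110010010111010000000110111 = 2387320887

2387320887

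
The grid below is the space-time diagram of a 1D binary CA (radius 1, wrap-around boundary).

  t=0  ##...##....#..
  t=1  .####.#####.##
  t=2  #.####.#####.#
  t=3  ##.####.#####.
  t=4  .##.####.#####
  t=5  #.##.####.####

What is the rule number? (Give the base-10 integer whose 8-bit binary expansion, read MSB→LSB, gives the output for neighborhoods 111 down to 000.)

  [7] ### => #  t=1,i=2
  [6] ##. => #  t=0,i=1
  [5] #.# => #  t=1,i=0
  [4] #.. => #  t=0,i=2
  [3] .## => .  t=0,i=0
  [2] .#. => .  t=0,i=11
  [1] ..# => #  t=0,i=4
  [0] ... => #  t=0,i=3
  bits 11110011 = 243

243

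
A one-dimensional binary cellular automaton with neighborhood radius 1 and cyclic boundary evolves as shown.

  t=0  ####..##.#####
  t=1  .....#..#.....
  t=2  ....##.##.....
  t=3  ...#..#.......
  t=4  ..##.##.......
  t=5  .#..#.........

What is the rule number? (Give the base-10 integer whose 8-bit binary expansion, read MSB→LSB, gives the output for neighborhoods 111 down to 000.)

  ###|.  b7=0 t=0,i=0
  ##.|.  b6=0 t=0,i=3
  #.#|#  b5=1 t=0,i=8
  #..|.  b4=0 t=0,i=4
  .##|.  b3=0 t=0,i=6
  .#.|#  b2=1 t=1,i=5
  ..#|#  b1=1 t=0,i=5
  ...|.  b0=0 t=1,i=0
  bits 00100110 = 38

38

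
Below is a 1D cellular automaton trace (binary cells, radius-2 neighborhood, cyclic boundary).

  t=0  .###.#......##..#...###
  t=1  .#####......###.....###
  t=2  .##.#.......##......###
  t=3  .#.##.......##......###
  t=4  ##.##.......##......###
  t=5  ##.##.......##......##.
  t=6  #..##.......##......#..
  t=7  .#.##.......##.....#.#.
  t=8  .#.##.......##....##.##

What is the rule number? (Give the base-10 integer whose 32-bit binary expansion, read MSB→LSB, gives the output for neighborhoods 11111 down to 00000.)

  #####|.  b31=0 t=1,i=3
  ####.|#  b30=1 t=1,i=4
  ###.#|#  b29=1 t=0,i=3
  ###..|.  b28=0 t=1,i=5
  ##.##|.  b27=0 t=0,i=0
  ##.#.|#  b26=1 t=0,i=4
  ##..#|#  b25=1 t=0,i=14
  ##...|.  b24=0 t=1,i=6
  #.###|#  b23=1 t=0,i=1
  #.##.|#  b22=1 t=2,i=1
  #.#.#|#  b21=1 t=3,i=1
  #.#..|#  b20=1 t=0,i=5
  #..##|.  b19=0 t=6,i=2
  #..#.|.  b18=0 t=0,i=15
  #...#|.  b17=0 t=0,i=18
  #....|.  b16=0 t=0,i=7
  .####|#  b15=1 t=1,i=2
  .###.|#  b14=1 t=0,i=2
  .##.#|.  b13=0 t=2,i=2
  .##..|#  b12=1 t=0,i=13
  .#.##|.  b11=0 t=3,i=2
  .#.#.|.  b10=0 t=7,i=20
  .#..#|#  b9=1 t=6,i=1
  .#...|.  b8=0 t=0,i=6
  ..###|#  b7=1 t=0,i=20
  ..##.|#  b6=1 t=0,i=12
  ..#.#|#  b5=1 t=7,i=1
  ..#..|.  b4=0 t=0,i=16
  ...##|.  b3=0 t=0,i=11
  ...#.|#  b2=1 t=6,i=19
  ....#|.  b1=0 t=0,i=10
  .....|.  b0=0 t=0,i=8
  bits 01100110111100001101001011100100 = 1727058660

1727058660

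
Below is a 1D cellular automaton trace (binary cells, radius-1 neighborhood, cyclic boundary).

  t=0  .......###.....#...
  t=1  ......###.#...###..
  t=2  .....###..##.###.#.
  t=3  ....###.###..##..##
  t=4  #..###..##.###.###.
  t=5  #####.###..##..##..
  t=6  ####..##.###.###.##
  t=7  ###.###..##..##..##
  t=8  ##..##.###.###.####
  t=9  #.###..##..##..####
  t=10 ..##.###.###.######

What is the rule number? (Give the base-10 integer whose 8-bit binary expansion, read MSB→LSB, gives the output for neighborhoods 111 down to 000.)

158

  ###|#  b7=1 t=0,i=8
  ##.|.  b6=0 t=0,i=9
  #.#|.  b5=0 t=1,i=9
  #..|#  b4=1 t=0,i=10
  .##|#  b3=1 t=0,i=7
  .#.|#  b2=1 t=0,i=15
  ..#|#  b1=1 t=0,i=6
  ...|.  b0=0 t=0,i=0
  bits 10011110 = 158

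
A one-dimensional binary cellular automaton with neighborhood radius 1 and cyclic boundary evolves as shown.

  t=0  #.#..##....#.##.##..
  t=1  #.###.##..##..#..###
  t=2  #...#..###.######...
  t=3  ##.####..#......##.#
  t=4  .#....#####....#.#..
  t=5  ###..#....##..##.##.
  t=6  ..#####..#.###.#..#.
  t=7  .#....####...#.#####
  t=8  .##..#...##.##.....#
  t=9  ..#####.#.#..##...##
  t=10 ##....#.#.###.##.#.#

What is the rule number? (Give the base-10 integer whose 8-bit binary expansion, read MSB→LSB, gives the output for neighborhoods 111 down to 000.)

86

  ###|.  b7=0 t=1,i=3
  ##.|#  b6=1 t=0,i=6
  #.#|.  b5=0 t=0,i=1
  #..|#  b4=1 t=0,i=3
  .##|.  b3=0 t=0,i=5
  .#.|#  b2=1 t=0,i=0
  ..#|#  b1=1 t=0,i=4
  ...|.  b0=0 t=0,i=8
  bits 01010110 = 86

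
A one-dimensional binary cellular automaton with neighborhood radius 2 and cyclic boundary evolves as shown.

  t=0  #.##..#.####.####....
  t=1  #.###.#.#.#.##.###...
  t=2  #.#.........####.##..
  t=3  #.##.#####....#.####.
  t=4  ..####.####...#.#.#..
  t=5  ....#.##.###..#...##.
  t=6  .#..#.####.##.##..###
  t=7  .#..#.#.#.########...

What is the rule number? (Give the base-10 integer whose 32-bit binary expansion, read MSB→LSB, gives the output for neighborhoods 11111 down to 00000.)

3688378737

  #####|#  b31=1 t=3,i=7
  ####.|#  b30=1 t=0,i=10
  ###.#|.  b29=0 t=0,i=11
  ###..|#  b28=1 t=0,i=16
  ##.##|#  b27=1 t=0,i=12
  ##.#.|.  b26=0 t=1,i=5
  ##..#|#  b25=1 t=0,i=4
  ##...|#  b24=1 t=0,i=17
  #.###|#  b23=1 t=0,i=8
  #.##.|#  b22=1 t=0,i=2
  #.#.#|.  b21=0 t=1,i=6
  #.#..|#  b20=1 t=2,i=2
  #..##|#  b19=1 t=6,i=17
  #..#.|.  b18=0 t=0,i=5
  #...#|.  b17=0 t=1,i=19
  #....|.  b16=0 t=0,i=18
  .####|.  b15=0 t=0,i=9
  .###.|.  b14=0 t=1,i=3
  .##.#|#  b13=1 t=1,i=13
  .##..|#  b12=1 t=0,i=3
  .#.##|.  b11=0 t=0,i=1
  .#.#.|.  b10=0 t=1,i=7
  .#..#|.  b9=0 t=6,i=2
  .#...|#  b8=1 t=2,i=3
  ..###|.  b7=0 t=2,i=12
  ..##.|#  b6=1 t=5,i=18
  ..#.#|#  b5=1 t=0,i=0
  ..#..|#  b4=1 t=5,i=14
  ...##|.  b3=0 t=2,i=11
  ...#.|.  b2=0 t=0,i=20
  ....#|.  b1=0 t=0,i=19
  .....|#  b0=1 t=2,i=5
  bits 11011011110110000011000101110001 = 3688378737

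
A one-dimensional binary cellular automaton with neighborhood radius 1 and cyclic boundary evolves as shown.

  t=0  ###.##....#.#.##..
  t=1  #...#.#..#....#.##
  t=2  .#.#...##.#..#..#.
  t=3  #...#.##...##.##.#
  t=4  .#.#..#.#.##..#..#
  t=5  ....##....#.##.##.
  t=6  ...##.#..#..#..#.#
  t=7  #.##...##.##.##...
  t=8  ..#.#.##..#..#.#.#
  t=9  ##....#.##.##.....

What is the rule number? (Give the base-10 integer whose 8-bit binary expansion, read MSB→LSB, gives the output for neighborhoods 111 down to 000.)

  ###|.  b7=0 t=0,i=1
  ##.|.  b6=0 t=0,i=2
  #.#|.  b5=0 t=0,i=3
  #..|#  b4=1 t=0,i=6
  .##|#  b3=1 t=0,i=0
  .#.|.  b2=0 t=0,i=10
  ..#|#  b1=1 t=0,i=9
  ...|.  b0=0 t=0,i=7
  bits 00011010 = 26

26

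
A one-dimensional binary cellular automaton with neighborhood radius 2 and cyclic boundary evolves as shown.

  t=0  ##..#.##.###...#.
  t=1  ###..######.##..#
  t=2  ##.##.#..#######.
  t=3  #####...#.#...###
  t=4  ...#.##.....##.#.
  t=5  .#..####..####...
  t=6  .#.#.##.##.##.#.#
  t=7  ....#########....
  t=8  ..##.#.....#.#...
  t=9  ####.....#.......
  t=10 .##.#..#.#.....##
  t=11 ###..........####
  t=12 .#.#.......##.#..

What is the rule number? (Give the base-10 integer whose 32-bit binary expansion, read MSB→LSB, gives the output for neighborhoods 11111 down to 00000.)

  ##### -> .   bit 31 = 0  t=1,i=7
  ####. -> #   bit 30 = 1  t=1,i=1
  ###.# -> #   bit 29 = 1  t=1,i=10
  ###.. -> .   bit 28 = 0  t=0,i=11
  ##.## -> #   bit 27 = 1  t=0,i=8
  ##.#. -> .   bit 26 = 0  t=2,i=5
  ##..# -> #   bit 25 = 1  t=0,i=2
  ##... -> #   bit 24 = 1  t=0,i=12
  #.### -> #   bit 23 = 1  t=0,i=9
  #.##. -> #   bit 22 = 1  t=0,i=0
  #.#.# -> .   bit 21 = 0  t=6,i=1
  #.#.. -> .   bit 20 = 0  t=2,i=6
  #..## -> #   bit 19 = 1  t=1,i=4
  #..#. -> .   bit 18 = 0  t=0,i=3
  #...# -> #   bit 17 = 1  t=0,i=13
  #.... -> .   bit 16 = 0  t=4,i=0
  .#### -> #   bit 15 = 1  t=1,i=0
  .###. -> #   bit 14 = 1  t=0,i=10
  .##.# -> #   bit 13 = 1  t=0,i=7
  .##.. -> #   bit 12 = 1  t=0,i=1
  .#.## -> #   bit 11 = 1  t=0,i=5
  .#.#. -> .   bit 10 = 0  t=3,i=9
  .#..# -> .   bit 9 = 0  t=2,i=7
  .#... -> .   bit 8 = 0  t=3,i=11
  ..### -> .   bit 7 = 0  t=1,i=5
  ..##. -> #   bit 6 = 1  t=4,i=12
  ..#.# -> .   bit 5 = 0  t=0,i=4
  ..#.. -> #   bit 4 = 1  t=5,i=1
  ...## -> #   bit 3 = 1  t=3,i=13
  ...#. -> .   bit 2 = 0  t=0,i=14
  ....# -> #   bit 1 = 1  t=4,i=1
  ..... -> .   bit 0 = 0  t=4,i=9
  bits 01101011110010101111100001011010 = 1808463962

1808463962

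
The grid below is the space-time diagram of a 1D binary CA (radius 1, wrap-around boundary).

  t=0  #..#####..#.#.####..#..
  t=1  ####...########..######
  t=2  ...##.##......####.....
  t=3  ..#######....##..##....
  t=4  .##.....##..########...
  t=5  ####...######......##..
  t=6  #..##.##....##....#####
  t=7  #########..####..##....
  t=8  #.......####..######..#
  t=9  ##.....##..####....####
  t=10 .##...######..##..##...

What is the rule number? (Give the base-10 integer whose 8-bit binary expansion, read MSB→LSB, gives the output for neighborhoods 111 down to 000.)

  ###|.  b7=0 t=0,i=4
  ##.|#  b6=1 t=0,i=7
  #.#|#  b5=1 t=0,i=11
  #..|#  b4=1 t=0,i=1
  .##|#  b3=1 t=0,i=3
  .#.|#  b2=1 t=0,i=0
  ..#|#  b1=1 t=0,i=2
  ...|.  b0=0 t=1,i=5
  bits 01111110 = 126

126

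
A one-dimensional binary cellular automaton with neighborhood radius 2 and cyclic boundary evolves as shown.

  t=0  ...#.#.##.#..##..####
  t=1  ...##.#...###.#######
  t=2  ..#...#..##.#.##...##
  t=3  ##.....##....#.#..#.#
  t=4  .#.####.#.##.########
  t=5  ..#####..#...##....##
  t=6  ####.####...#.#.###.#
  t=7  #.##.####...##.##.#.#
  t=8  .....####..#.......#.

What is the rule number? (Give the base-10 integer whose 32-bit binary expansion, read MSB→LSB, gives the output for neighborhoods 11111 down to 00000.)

  #####|.  b31=0 t=1,i=16
  ####.|#  b30=1 t=0,i=19
  ###.#|#  b29=1 t=1,i=12
  ###..|#  b28=1 t=0,i=20
  ##.##|.  b27=0 t=1,i=13
  ##.#.|.  b26=0 t=0,i=9
  ##..#|#  b25=1 t=0,i=15
  ##...|.  b24=0 t=0,i=0
  #.###|#  b23=1 t=1,i=14
  #.##.|.  b22=0 t=0,i=7
  #.#.#|.  b21=0 t=0,i=5
  #.#..|#  b20=1 t=0,i=10
  #..##|#  b19=1 t=0,i=12
  #..#.|#  b18=1 t=2,i=1
  #...#|.  b17=0 t=0,i=1
  #....|#  b16=1 t=3,i=3
  .####|#  b15=1 t=0,i=18
  .###.|.  b14=0 t=1,i=11
  .##.#|.  b13=0 t=0,i=8
  .##..|#  b12=1 t=0,i=14
  .#.##|#  b11=1 t=0,i=6
  .#.#.|#  b10=1 t=0,i=4
  .#..#|#  b9=1 t=0,i=11
  .#...|.  b8=0 t=1,i=7
  ..###|#  b7=1 t=0,i=17
  ..##.|.  b6=0 t=0,i=13
  ..#.#|#  b5=1 t=0,i=3
  ..#..|.  b4=0 t=2,i=2
  ...##|#  b3=1 t=1,i=2
  ...#.|.  b2=0 t=0,i=2
  ....#|#  b1=1 t=3,i=5
  .....|#  b0=1 t=3,i=4
  bits 01110010100111011001111010101011 = 1922932395

1922932395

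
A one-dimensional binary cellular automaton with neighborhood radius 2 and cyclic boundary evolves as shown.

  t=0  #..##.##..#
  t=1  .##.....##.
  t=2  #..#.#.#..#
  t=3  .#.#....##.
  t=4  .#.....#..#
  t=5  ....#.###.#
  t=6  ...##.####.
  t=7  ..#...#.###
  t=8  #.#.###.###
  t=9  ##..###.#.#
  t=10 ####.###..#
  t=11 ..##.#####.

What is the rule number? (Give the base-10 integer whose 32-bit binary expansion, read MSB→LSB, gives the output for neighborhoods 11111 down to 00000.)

2005549629

  [31] ##### => .  t=10,i=1
  [30] ####. => #  t=6,i=8
  [29] ###.# => #  t=5,i=8
  [28] ###.. => #  t=6,i=9
  [27] ##.## => .  t=0,i=5
  [26] ##.#. => #  t=5,i=9
  [25] ##..# => #  t=0,i=1
  [24] ##... => #  t=1,i=3
  [23] #.### => #  t=5,i=6
  [22] #.##. => .  t=0,i=6
  [21] #.#.# => .  t=2,i=5
  [20] #.#.. => .  t=2,i=7
  [19] #..## => #  t=0,i=2
  [18] #..#. => .  t=2,i=2
  [17] #...# => #  t=7,i=4
  [16] #.... => .  t=1,i=4
  [15] .#### => .  t=6,i=7
  [14] .###. => #  t=5,i=7
  [13] .##.# => .  t=0,i=4
  [12] .##.. => .  t=0,i=0
  [11] .#.## => .  t=5,i=5
  [10] .#.#. => .  t=2,i=4
  [9] .#..# => #  t=2,i=8
  [8] .#... => .  t=3,i=4
  [7] ..### => .  t=9,i=4
  [6] ..##. => .  t=0,i=3
  [5] ..#.# => #  t=2,i=3
  [4] ..#.. => #  t=4,i=7
  [3] ...## => #  t=1,i=7
  [2] ...#. => #  t=4,i=6
  [1] ....# => .  t=1,i=6
  [0] ..... => #  t=1,i=5
  bits 01110111100010100100001000111101 = 2005549629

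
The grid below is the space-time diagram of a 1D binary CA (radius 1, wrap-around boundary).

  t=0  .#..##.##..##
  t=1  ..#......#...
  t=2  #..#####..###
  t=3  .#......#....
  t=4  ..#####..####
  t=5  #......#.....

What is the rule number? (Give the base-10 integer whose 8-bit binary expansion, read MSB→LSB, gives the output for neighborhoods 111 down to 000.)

17

  ###|.  b7=0 t=2,i=4
  ##.|.  b6=0 t=0,i=5
  #.#|.  b5=0 t=0,i=0
  #..|#  b4=1 t=0,i=2
  .##|.  b3=0 t=0,i=4
  .#.|.  b2=0 t=0,i=1
  ..#|.  b1=0 t=0,i=3
  ...|#  b0=1 t=1,i=0
  bits 00010001 = 17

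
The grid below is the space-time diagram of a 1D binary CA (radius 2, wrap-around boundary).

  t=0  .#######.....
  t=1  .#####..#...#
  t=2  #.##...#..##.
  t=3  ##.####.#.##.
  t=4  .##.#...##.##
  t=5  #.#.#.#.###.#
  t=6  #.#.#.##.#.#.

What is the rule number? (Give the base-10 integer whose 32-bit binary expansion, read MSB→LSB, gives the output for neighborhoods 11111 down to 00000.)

2302081734

  [31] ##### => #  t=0,i=3
  [30] ####. => .  t=0,i=6
  [29] ###.# => .  t=3,i=6
  [28] ###.. => .  t=0,i=7
  [27] ##.## => #  t=3,i=2
  [26] ##.#. => .  t=2,i=12
  [25] ##..# => .  t=1,i=6
  [24] ##... => #  t=0,i=8
  [23] #.### => .  t=1,i=1
  [22] #.##. => .  t=2,i=2
  [21] #.#.# => #  t=2,i=0
  [20] #.#.. => #  t=4,i=4
  [19] #..## => .  t=2,i=9
  [18] #..#. => #  t=1,i=7
  [17] #...# => #  t=1,i=10
  [16] #.... => .  t=0,i=9
  [15] .#### => #  t=0,i=2
  [14] .###. => #  t=5,i=9
  [13] .##.# => #  t=2,i=11
  [12] .##.. => #  t=2,i=3
  [11] .#.## => #  t=1,i=0
  [10] .#.#. => .  t=5,i=3
  [9] .#..# => #  t=2,i=8
  [8] .#... => .  t=1,i=9
  [7] ..### => #  t=0,i=1
  [6] ..##. => #  t=2,i=10
  [5] ..#.# => .  t=1,i=12
  [4] ..#.. => .  t=1,i=8
  [3] ...## => .  t=0,i=0
  [2] ...#. => #  t=1,i=11
  [1] ....# => #  t=0,i=12
  [0] ..... => .  t=0,i=10
  bits 10001001001101101111101011000110 = 2302081734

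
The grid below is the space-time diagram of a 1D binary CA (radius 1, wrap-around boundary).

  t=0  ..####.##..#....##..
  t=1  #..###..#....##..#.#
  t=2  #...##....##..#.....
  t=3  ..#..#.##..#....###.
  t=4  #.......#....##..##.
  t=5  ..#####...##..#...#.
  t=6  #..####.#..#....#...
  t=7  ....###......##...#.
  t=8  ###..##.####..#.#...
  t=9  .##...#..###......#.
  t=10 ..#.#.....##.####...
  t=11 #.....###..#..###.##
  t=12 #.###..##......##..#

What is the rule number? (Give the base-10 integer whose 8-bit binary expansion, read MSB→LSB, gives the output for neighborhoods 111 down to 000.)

  ###|#  b7=1 t=0,i=3
  ##.|#  b6=1 t=0,i=5
  #.#|.  b5=0 t=0,i=6
  #..|.  b4=0 t=0,i=9
  .##|.  b3=0 t=0,i=2
  .#.|.  b2=0 t=0,i=11
  ..#|.  b1=0 t=0,i=1
  ...|#  b0=1 t=0,i=0
  bits 11000001 = 193

193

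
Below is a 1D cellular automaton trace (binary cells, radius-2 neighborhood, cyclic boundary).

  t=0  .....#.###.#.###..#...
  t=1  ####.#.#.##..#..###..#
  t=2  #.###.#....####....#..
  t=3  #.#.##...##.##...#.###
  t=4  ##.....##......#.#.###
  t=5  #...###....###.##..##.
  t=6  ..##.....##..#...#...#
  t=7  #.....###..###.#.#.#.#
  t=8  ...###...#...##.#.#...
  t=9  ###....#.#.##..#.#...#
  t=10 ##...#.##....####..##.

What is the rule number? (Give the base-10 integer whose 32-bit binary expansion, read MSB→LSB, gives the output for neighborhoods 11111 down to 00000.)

1720092219

  ##### -> .   bit 31 = 0  t=1,i=1
  ####. -> #   bit 30 = 1  t=1,i=2
  ###.# -> #   bit 29 = 1  t=0,i=9
  ###.. -> .   bit 28 = 0  t=0,i=15
  ##.## -> .   bit 27 = 0  t=3,i=11
  ##.#. -> #   bit 26 = 1  t=0,i=10
  ##..# -> #   bit 25 = 1  t=0,i=16
  ##... -> .   bit 24 = 0  t=2,i=15
  #.### -> #   bit 23 = 1  t=0,i=7
  #.##. -> .   bit 22 = 0  t=1,i=9
  #.#.# -> .   bit 21 = 0  t=0,i=11
  #.#.. -> .   bit 20 = 0  t=2,i=6
  #..## -> .   bit 19 = 0  t=1,i=15
  #..#. -> #   bit 18 = 1  t=0,i=17
  #...# -> #   bit 17 = 1  t=3,i=7
  #.... -> .   bit 16 = 0  t=0,i=20
  .#### -> #   bit 15 = 1  t=1,i=0
  .###. -> .   bit 14 = 0  t=0,i=8
  .##.# -> .   bit 13 = 0  t=3,i=10
  .##.. -> .   bit 12 = 0  t=1,i=10
  .#.## -> .   bit 11 = 0  t=0,i=6
  .#.#. -> #   bit 10 = 1  t=1,i=6
  .#..# -> #   bit 9 = 1  t=1,i=14
  .#... -> .   bit 8 = 0  t=0,i=19
  ..### -> .   bit 7 = 0  t=1,i=16
  ..##. -> .   bit 6 = 0  t=3,i=9
  ..#.# -> #   bit 5 = 1  t=0,i=5
  ..#.. -> #   bit 4 = 1  t=0,i=18
  ...## -> #   bit 3 = 1  t=2,i=10
  ...#. -> .   bit 2 = 0  t=0,i=4
  ....# -> #   bit 1 = 1  t=0,i=3
  ..... -> #   bit 0 = 1  t=0,i=0
  bits 01100110100001101000011000111011 = 1720092219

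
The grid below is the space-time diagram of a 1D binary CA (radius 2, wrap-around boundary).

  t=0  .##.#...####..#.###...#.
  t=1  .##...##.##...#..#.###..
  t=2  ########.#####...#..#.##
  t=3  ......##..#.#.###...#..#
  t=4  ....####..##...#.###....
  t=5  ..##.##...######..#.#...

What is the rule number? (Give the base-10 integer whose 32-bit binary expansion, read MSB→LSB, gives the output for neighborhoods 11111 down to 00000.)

  #####|.  b31=0 t=2,i=0
  ####.|#  b30=1 t=0,i=10
  ###.#|#  b29=1 t=2,i=7
  ###..|.  b28=0 t=0,i=11
  ##.##|.  b27=0 t=1,i=8
  ##.#.|.  b26=0 t=0,i=3
  ##..#|.  b25=0 t=0,i=12
  ##...|#  b24=1 t=0,i=19
  #.###|.  b23=0 t=0,i=16
  #.##.|#  b22=1 t=1,i=9
  #.#.#|.  b21=0 t=3,i=12
  #.#..|.  b20=0 t=0,i=4
  #..##|.  b19=0 t=0,i=0
  #..#.|.  b18=0 t=0,i=13
  #...#|#  b17=1 t=0,i=6
  #....|.  b16=0 t=3,i=1
  .####|#  b15=1 t=0,i=9
  .###.|#  b14=1 t=0,i=17
  .##.#|#  b13=1 t=0,i=2
  .##..|#  b12=1 t=1,i=2
  .#.##|.  b11=0 t=0,i=15
  .#.#.|#  b10=1 t=3,i=11
  .#..#|.  b9=0 t=0,i=23
  .#...|.  b8=0 t=0,i=5
  ..###|.  b7=0 t=0,i=8
  ..##.|#  b6=1 t=0,i=1
  ..#.#|#  b5=1 t=0,i=14
  ..#..|.  b4=0 t=0,i=22
  ...##|#  b3=1 t=0,i=7
  ...#.|#  b2=1 t=0,i=21
  ....#|#  b1=1 t=3,i=4
  .....|.  b0=0 t=3,i=2
  bits 01100001010000101111010001101110 = 1631777902

1631777902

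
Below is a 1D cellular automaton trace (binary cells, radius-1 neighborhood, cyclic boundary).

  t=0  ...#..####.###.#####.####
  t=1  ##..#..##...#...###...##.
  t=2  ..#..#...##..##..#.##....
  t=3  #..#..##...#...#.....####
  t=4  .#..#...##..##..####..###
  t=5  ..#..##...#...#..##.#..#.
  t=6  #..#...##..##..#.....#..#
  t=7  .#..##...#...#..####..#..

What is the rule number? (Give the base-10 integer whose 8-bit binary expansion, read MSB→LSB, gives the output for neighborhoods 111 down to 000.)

  ###|#  b7=1 t=0,i=7
  ##.|.  b6=0 t=0,i=9
  #.#|.  b5=0 t=0,i=10
  #..|#  b4=1 t=0,i=0
  .##|.  b3=0 t=0,i=6
  .#.|.  b2=0 t=0,i=3
  ..#|.  b1=0 t=0,i=2
  ...|#  b0=1 t=0,i=1
  bits 10010001 = 145

145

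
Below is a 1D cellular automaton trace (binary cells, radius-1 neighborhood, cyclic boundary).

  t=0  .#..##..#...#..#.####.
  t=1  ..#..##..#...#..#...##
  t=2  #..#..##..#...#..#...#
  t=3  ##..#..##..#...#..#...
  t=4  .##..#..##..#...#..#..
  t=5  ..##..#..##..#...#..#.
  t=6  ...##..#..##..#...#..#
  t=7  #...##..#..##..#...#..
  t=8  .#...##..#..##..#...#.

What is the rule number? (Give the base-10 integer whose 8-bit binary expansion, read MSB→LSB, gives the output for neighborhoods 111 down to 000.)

  [7] ### => .  t=0,i=18
  [6] ##. => #  t=0,i=5
  [5] #.# => #  t=0,i=16
  [4] #.. => #  t=0,i=2
  [3] .## => .  t=0,i=4
  [2] .#. => .  t=0,i=1
  [1] ..# => .  t=0,i=0
  [0] ... => .  t=0,i=10
  bits 01110000 = 112

112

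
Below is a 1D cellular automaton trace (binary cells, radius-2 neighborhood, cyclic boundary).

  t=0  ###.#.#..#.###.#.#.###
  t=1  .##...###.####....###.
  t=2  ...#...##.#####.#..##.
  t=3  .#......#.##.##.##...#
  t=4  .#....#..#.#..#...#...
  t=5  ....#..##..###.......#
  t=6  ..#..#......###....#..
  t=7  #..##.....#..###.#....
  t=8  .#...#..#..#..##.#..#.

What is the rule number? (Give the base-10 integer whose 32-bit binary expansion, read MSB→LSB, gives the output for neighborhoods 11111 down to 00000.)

1905584642

  [31] ##### => .  t=0,i=0
  [30] ####. => #  t=0,i=1
  [29] ###.# => #  t=0,i=2
  [28] ###.. => #  t=1,i=13
  [27] ##.## => .  t=1,i=9
  [26] ##.#. => .  t=0,i=3
  [25] ##..# => .  t=1,i=21
  [24] ##... => #  t=1,i=3
  [23] #.### => #  t=0,i=11
  [22] #.##. => .  t=3,i=10
  [21] #.#.# => .  t=0,i=4
  [20] #.#.. => #  t=0,i=6
  [19] #..## => .  t=1,i=0
  [18] #..#. => #  t=0,i=8
  [17] #...# => .  t=1,i=4
  [16] #.... => .  t=1,i=15
  [15] .#### => #  t=0,i=20
  [14] .###. => #  t=0,i=12
  [13] .##.# => #  t=2,i=8
  [12] .##.. => .  t=1,i=2
  [11] .#.## => #  t=0,i=10
  [10] .#.#. => .  t=0,i=5
  [9] .#..# => #  t=0,i=7
  [8] .#... => .  t=2,i=4
  [7] ..### => .  t=1,i=6
  [6] ..##. => .  t=1,i=1
  [5] ..#.# => .  t=0,i=9
  [4] ..#.. => .  t=2,i=3
  [3] ...## => .  t=1,i=5
  [2] ...#. => .  t=2,i=2
  [1] ....# => #  t=1,i=16
  [0] ..... => .  t=3,i=4
  bits 01110001100101001110101000000010 = 1905584642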